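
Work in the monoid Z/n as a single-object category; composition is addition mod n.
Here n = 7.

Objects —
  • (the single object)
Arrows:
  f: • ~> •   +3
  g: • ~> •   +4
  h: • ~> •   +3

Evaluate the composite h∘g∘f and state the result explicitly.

Answer: +3

Work:
  0 +3≡3 +4≡0 +3≡3  (mod 7)
result: +3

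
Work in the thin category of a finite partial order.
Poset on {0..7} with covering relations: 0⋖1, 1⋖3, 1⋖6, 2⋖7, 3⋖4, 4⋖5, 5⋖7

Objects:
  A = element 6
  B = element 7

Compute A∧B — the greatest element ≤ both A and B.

Answer: A∧B = 1

Derivation:
{x : x<=A ∧ x<=B} = {0,1}  (A=6, B=7)
  0 <= 1
  1 <= 1
glb = 1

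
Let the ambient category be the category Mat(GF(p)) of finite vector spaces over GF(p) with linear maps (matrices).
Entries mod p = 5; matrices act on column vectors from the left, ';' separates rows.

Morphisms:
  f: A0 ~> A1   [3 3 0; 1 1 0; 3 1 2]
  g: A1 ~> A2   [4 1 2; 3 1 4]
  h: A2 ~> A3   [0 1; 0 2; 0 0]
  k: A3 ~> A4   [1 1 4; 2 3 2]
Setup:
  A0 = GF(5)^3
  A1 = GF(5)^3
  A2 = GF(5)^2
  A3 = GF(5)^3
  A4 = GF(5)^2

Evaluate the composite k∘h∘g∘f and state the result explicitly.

  e0=(1,0,0) f~>(3,1,3) g~>(4,2) h~>(2,4,0) k~>(1,1)
  e1=(0,1,0) f~>(3,1,1) g~>(0,4) h~>(4,3,0) k~>(2,2)
  e2=(0,0,1) f~>(0,0,2) g~>(4,3) h~>(3,1,0) k~>(4,4)
result: [1 2 4; 1 2 4]

Answer: [1 2 4; 1 2 4]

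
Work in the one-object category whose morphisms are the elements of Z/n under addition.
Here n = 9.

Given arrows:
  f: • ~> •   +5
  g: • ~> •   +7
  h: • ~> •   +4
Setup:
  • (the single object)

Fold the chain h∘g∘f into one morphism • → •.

Answer: +7

Trace:
  0 +5≡5 +7≡3 +4≡7  (mod 9)
⟦path⟧: +7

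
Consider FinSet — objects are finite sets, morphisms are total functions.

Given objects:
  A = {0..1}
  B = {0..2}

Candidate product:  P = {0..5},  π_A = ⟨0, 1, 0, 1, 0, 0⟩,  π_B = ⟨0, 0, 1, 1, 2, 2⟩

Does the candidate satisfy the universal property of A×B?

|A|·|B| = 2·3 = 6;  |P| = 6
Check the pairing map k ↦ (π_A(k), π_B(k)):
  0 ↦ (0,0)
  1 ↦ (1,0)
  2 ↦ (0,1)
  3 ↦ (1,1)
  4 ↦ (0,2)
  5 ↦ (0,2)  ✗ repeats pair of k=4
distinct pairs in image: 5 / 6 needed
  → (0,2) hit at k=4 and k=5

Answer: NOT A VALID PRODUCT — duplicate pair at indices 4,5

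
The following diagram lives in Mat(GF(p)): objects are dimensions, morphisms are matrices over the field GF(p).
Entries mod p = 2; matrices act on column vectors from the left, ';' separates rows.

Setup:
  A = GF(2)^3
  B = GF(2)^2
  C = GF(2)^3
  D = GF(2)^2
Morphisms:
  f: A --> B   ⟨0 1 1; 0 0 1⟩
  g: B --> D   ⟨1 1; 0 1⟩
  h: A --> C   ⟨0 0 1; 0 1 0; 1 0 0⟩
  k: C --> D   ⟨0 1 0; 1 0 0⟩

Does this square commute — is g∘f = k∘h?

Answer: COMMUTES

Derivation:
1) trace f;g:
  e0=[1,0,0] f-->[0,0] g-->[0,0]
  e1=[0,1,0] f-->[1,0] g-->[1,0]
  e2=[0,0,1] f-->[1,1] g-->[0,1]
  ⟦path⟧₁ = ⟨0 1 0; 0 0 1⟩
2) trace h;k:
  e0=[1,0,0] h-->[0,0,1] k-->[0,0]
  e1=[0,1,0] h-->[0,1,0] k-->[1,0]
  e2=[0,0,1] h-->[1,0,0] k-->[0,1]
  ⟦path⟧₂ = ⟨0 1 0; 0 0 1⟩
Equal? equal; square commutes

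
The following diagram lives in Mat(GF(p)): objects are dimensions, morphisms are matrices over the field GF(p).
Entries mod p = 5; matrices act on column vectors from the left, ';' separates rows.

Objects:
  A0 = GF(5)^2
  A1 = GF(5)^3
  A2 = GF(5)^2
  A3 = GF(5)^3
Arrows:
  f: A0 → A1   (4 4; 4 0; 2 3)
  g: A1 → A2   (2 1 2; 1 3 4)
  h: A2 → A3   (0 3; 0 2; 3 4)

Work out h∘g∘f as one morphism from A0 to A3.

Answer: (2 3; 3 2; 4 1)

Derivation:
  e0=[1,0] f→[4,4,2] g→[1,4] h→[2,3,4]
  e1=[0,1] f→[4,0,3] g→[4,1] h→[3,2,1]
⟦path⟧: (2 3; 3 2; 4 1)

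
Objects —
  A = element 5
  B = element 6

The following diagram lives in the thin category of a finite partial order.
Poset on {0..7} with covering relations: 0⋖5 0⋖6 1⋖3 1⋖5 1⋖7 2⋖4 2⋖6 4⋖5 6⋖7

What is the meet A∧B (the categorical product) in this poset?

{x : x≤A ∧ x≤B} = {0,2}  (A=5, B=6)
  maximal lower bounds 0 and 2 are incomparable: neither 0≤2 nor 2≤0
→ no greatest lower bound exists

Answer: NO MEET EXISTS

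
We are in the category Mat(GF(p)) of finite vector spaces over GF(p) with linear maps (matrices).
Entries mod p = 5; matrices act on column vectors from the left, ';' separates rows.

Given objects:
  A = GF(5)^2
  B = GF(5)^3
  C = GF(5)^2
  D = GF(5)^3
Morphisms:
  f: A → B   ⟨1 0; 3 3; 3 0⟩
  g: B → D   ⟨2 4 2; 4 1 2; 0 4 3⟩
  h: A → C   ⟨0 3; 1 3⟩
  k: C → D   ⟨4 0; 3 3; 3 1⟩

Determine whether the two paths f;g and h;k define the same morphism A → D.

Along f;g (path 1):
  e0=⟨1,0⟩ f→⟨1,3,3⟩ g→⟨0,3,1⟩
  e1=⟨0,1⟩ f→⟨0,3,0⟩ g→⟨2,3,2⟩
  composite₁ = ⟨0 2; 3 3; 1 2⟩
Along h;k (path 2):
  e0=⟨1,0⟩ h→⟨0,1⟩ k→⟨0,3,1⟩
  e1=⟨0,1⟩ h→⟨3,3⟩ k→⟨2,3,2⟩
  composite₂ = ⟨0 2; 3 3; 1 2⟩
Equal? YES — commutes

Answer: COMMUTES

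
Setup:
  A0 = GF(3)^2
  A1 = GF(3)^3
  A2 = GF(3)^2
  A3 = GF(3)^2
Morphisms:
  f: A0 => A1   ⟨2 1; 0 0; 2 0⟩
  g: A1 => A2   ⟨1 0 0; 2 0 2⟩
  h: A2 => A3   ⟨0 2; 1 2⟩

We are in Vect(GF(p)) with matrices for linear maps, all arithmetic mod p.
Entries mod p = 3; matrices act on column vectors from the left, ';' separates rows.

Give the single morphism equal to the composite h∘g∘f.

  e0=(1,0) f=>(2,0,2) g=>(2,2) h=>(1,0)
  e1=(0,1) f=>(1,0,0) g=>(1,2) h=>(1,2)
⟦path⟧: ⟨1 1; 0 2⟩

Answer: ⟨1 1; 0 2⟩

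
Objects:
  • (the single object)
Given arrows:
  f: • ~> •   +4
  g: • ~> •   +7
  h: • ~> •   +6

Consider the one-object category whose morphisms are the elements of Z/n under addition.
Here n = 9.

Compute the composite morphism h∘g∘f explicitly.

  0 +4≡4 +7≡2 +6≡8  (mod 9)
⟦path⟧: +8

Answer: +8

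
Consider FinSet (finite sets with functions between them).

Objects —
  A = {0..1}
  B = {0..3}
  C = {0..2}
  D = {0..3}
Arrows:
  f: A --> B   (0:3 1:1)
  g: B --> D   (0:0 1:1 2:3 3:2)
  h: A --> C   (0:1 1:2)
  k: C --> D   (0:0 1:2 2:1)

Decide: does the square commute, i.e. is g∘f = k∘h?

Answer: COMMUTES

Trace:
1) trace f;g:
  0 f-->3 g-->2
  1 f-->1 g-->1
  composite₁ = (0:2 1:1)
2) trace h;k:
  0 h-->1 k-->2
  1 h-->2 k-->1
  composite₂ = (0:2 1:1)
Equal? equal; square commutes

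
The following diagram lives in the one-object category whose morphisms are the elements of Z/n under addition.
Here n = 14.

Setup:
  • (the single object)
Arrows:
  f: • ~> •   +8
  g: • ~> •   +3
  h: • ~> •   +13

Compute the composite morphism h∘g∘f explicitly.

  0 +8≡8 +3≡11 +13≡10  (mod 14)
⟦path⟧: +10

Answer: +10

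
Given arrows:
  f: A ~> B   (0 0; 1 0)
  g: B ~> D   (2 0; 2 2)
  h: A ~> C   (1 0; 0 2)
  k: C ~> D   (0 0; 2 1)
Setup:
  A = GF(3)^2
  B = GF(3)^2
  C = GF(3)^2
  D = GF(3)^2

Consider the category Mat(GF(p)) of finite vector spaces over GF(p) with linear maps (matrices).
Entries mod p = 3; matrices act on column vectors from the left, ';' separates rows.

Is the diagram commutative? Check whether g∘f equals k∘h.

1) trace f;g:
  e0=[1,0] f~>[0,1] g~>[0,2]
  e1=[0,1] f~>[0,0] g~>[0,0]
  composite₁ = (0 0; 2 0)
2) trace h;k:
  e0=[1,0] h~>[1,0] k~>[0,2]
  e1=[0,1] h~>[0,2] k~>[0,2]
  composite₂ = (0 0; 2 2)
Equal? differ; not commutative

Answer: DOES NOT COMMUTE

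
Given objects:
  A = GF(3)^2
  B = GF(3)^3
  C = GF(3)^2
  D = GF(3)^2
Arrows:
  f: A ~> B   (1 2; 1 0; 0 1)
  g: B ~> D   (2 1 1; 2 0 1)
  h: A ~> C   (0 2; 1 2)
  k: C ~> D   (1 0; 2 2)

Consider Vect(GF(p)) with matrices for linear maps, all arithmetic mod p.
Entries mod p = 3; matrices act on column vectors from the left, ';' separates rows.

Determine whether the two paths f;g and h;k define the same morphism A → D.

1) trace f;g:
  e0=[1,0] f~>[1,1,0] g~>[0,2]
  e1=[0,1] f~>[2,0,1] g~>[2,2]
  result₁ = (0 2; 2 2)
2) trace h;k:
  e0=[1,0] h~>[0,1] k~>[0,2]
  e1=[0,1] h~>[2,2] k~>[2,2]
  result₂ = (0 2; 2 2)
Equal? YES — commutes

Answer: COMMUTES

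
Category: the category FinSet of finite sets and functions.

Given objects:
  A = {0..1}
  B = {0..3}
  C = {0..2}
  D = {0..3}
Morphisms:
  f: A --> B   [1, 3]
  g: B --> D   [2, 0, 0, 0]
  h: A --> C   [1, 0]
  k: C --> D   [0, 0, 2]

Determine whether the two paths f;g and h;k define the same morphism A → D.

Answer: COMMUTES

Work:
1) trace f;g:
  0 f-->1 g-->0
  1 f-->3 g-->0
  ⟦path⟧₁ = [0, 0]
2) trace h;k:
  0 h-->1 k-->0
  1 h-->0 k-->0
  ⟦path⟧₂ = [0, 0]
Equal? YES — commutes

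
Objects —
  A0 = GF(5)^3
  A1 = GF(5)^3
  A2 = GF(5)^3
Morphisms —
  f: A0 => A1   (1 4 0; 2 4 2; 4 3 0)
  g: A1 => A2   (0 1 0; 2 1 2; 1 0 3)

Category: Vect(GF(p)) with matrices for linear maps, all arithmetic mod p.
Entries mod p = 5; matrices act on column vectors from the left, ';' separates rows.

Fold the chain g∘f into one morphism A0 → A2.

  e0=⟨1,0,0⟩ f=>⟨1,2,4⟩ g=>⟨2,2,3⟩
  e1=⟨0,1,0⟩ f=>⟨4,4,3⟩ g=>⟨4,3,3⟩
  e2=⟨0,0,1⟩ f=>⟨0,2,0⟩ g=>⟨2,2,0⟩
composite: (2 4 2; 2 3 2; 3 3 0)

Answer: (2 4 2; 2 3 2; 3 3 0)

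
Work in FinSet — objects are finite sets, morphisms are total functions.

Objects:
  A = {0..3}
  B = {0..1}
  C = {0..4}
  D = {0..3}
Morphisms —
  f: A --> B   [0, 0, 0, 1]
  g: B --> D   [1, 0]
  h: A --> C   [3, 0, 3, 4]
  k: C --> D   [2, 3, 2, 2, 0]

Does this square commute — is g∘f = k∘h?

Answer: DOES NOT COMMUTE

Derivation:
Along f;g (path 1):
  0 f-->0 g-->1
  1 f-->0 g-->1
  2 f-->0 g-->1
  3 f-->1 g-->0
  result₁ = [1, 1, 1, 0]
Along h;k (path 2):
  0 h-->3 k-->2
  1 h-->0 k-->2
  2 h-->3 k-->2
  3 h-->4 k-->0
  result₂ = [2, 2, 2, 0]
Equal? distinct morphisms ✗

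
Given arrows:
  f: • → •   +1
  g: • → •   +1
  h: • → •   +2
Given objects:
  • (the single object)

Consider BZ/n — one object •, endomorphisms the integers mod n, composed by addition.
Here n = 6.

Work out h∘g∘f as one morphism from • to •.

Answer: +4

Work:
  0 +1≡1 +1≡2 +2≡4  (mod 6)
composite: +4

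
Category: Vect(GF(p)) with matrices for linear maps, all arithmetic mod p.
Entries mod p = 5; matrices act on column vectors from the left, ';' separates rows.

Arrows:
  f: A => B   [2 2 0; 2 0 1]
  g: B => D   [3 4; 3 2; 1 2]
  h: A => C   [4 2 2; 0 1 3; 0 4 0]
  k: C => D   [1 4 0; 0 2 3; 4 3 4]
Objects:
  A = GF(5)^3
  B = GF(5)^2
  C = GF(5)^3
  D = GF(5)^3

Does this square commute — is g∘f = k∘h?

Answer: DOES NOT COMMUTE

Derivation:
Path 1 = f;g:
  e0=[1,0,0] f=>[2,2] g=>[4,0,1]
  e1=[0,1,0] f=>[2,0] g=>[1,1,2]
  e2=[0,0,1] f=>[0,1] g=>[4,2,2]
  composite₁ = [4 1 4; 0 1 2; 1 2 2]
Path 2 = h;k:
  e0=[1,0,0] h=>[4,0,0] k=>[4,0,1]
  e1=[0,1,0] h=>[2,1,4] k=>[1,4,2]
  e2=[0,0,1] h=>[2,3,0] k=>[4,1,2]
  composite₂ = [4 1 4; 0 4 1; 1 2 2]
Equal? differ; not commutative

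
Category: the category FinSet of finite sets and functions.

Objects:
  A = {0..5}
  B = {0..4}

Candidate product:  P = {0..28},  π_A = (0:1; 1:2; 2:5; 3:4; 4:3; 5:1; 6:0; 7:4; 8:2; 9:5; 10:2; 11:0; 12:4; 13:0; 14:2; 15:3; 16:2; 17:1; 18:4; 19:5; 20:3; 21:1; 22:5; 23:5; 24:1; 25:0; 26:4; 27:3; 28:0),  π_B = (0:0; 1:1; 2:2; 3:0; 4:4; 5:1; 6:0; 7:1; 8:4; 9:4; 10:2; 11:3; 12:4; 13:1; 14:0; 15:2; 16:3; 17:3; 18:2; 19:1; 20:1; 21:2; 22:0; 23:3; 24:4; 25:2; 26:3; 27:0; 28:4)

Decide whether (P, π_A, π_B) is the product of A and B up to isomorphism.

Answer: NOT A VALID PRODUCT — |P|=29 ≠ |A|·|B|=30

Derivation:
|A|·|B| = 6·5 = 30;  |P| = 29
  → cardinalities differ; no bijection possible.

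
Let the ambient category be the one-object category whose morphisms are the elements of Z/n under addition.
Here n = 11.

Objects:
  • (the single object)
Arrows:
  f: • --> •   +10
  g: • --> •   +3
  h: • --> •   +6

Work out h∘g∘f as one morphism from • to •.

  0 +10≡10 +3≡2 +6≡8  (mod 11)
⟦path⟧: +8

Answer: +8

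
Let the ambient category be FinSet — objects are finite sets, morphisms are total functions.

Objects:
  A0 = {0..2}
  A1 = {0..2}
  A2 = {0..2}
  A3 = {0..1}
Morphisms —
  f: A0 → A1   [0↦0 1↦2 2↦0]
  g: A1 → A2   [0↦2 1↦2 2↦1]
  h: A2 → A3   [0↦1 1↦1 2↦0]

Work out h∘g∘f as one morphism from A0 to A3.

  0 f→0 g→2 h→0
  1 f→2 g→1 h→1
  2 f→0 g→2 h→0
composite: [0↦0 1↦1 2↦0]

Answer: [0↦0 1↦1 2↦0]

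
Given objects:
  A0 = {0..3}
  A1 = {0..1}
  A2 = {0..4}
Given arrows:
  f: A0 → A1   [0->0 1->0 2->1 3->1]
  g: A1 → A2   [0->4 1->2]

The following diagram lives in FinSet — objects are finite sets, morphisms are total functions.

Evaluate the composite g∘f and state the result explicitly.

Answer: [0->4 1->4 2->2 3->2]

Trace:
  0 f→0 g→4
  1 f→0 g→4
  2 f→1 g→2
  3 f→1 g→2
composite: [0->4 1->4 2->2 3->2]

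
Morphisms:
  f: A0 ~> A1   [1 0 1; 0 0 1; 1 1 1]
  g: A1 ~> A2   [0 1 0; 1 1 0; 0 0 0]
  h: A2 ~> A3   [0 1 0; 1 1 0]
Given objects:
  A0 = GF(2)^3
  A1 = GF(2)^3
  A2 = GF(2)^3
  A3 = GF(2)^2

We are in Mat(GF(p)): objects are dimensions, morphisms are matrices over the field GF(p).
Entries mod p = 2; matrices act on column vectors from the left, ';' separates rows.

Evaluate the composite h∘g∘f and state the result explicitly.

Answer: [1 0 0; 1 0 1]

Trace:
  e0=[1,0,0] f~>[1,0,1] g~>[0,1,0] h~>[1,1]
  e1=[0,1,0] f~>[0,0,1] g~>[0,0,0] h~>[0,0]
  e2=[0,0,1] f~>[1,1,1] g~>[1,0,0] h~>[0,1]
composite: [1 0 0; 1 0 1]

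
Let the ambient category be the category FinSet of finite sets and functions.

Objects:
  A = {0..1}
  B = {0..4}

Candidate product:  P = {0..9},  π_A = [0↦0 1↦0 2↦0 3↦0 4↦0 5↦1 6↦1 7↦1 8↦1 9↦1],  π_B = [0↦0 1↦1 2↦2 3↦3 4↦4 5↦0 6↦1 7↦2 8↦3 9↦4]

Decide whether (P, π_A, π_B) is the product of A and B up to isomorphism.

|A|·|B| = 2·5 = 10;  |P| = 10
Check the pairing map k ↦ (π_A(k), π_B(k)):
  0 ↦ (0,0)
  1 ↦ (0,1)
  2 ↦ (0,2)
  3 ↦ (0,3)
  4 ↦ (0,4)
  5 ↦ (1,0)
  6 ↦ (1,1)
  7 ↦ (1,2)
  8 ↦ (1,3)
  9 ↦ (1,4)
distinct pairs in image: 10 / 10 needed
  → bijection onto A×B; projections well-typed.

Answer: VALID PRODUCT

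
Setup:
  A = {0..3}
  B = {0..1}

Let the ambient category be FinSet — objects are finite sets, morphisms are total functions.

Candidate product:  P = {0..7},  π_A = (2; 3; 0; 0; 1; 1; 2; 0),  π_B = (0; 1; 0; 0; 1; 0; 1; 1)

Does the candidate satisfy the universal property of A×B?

Answer: NOT A VALID PRODUCT — duplicate pair at indices 2,3

Derivation:
|A|·|B| = 4·2 = 8;  |P| = 8
Check the pairing map k ↦ (π_A(k), π_B(k)):
  0 ↦ (2,0)
  1 ↦ (3,1)
  2 ↦ (0,0)
  3 ↦ (0,0)  ✗ repeats pair of k=2
  4 ↦ (1,1)
  5 ↦ (1,0)
  6 ↦ (2,1)
  7 ↦ (0,1)
distinct pairs in image: 7 / 8 needed
  → (0,0) hit at k=2 and k=3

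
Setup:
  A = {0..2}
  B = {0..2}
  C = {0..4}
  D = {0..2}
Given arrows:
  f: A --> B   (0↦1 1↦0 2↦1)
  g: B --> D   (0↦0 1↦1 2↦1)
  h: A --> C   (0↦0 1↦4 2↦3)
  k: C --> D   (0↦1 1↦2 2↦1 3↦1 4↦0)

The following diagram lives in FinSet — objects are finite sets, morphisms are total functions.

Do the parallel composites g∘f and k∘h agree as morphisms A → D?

Path 1 = f;g:
  0 f-->1 g-->1
  1 f-->0 g-->0
  2 f-->1 g-->1
  result₁ = (0↦1 1↦0 2↦1)
Path 2 = h;k:
  0 h-->0 k-->1
  1 h-->4 k-->0
  2 h-->3 k-->1
  result₂ = (0↦1 1↦0 2↦1)
Equal? same morphism ✓

Answer: COMMUTES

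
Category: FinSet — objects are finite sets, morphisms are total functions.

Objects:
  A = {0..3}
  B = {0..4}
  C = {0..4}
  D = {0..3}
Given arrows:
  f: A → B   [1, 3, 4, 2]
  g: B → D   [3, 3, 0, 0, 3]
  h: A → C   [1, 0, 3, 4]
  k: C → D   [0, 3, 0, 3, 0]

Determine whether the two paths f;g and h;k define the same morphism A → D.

Answer: COMMUTES

Trace:
Along f;g (path 1):
  0 f→1 g→3
  1 f→3 g→0
  2 f→4 g→3
  3 f→2 g→0
  ⟦path⟧₁ = [3, 0, 3, 0]
Along h;k (path 2):
  0 h→1 k→3
  1 h→0 k→0
  2 h→3 k→3
  3 h→4 k→0
  ⟦path⟧₂ = [3, 0, 3, 0]
Equal? YES — commutes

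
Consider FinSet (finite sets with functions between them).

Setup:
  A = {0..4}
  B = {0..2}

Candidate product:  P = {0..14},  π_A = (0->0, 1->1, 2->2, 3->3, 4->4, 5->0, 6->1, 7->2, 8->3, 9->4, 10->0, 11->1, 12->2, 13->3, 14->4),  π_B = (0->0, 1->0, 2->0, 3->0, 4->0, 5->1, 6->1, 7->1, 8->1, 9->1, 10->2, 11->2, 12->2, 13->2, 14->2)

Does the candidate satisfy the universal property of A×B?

Answer: VALID PRODUCT

Work:
|A|·|B| = 5·3 = 15;  |P| = 15
Check the pairing map k ↦ (π_A(k), π_B(k)):
  0 -> (0,0)
  1 -> (1,0)
  2 -> (2,0)
  3 -> (3,0)
  4 -> (4,0)
  5 -> (0,1)
  6 -> (1,1)
  7 -> (2,1)
  8 -> (3,1)
  9 -> (4,1)
  10 -> (0,2)
  11 -> (1,2)
  12 -> (2,2)
  13 -> (3,2)
  14 -> (4,2)
distinct pairs in image: 15 / 15 needed
  → bijection onto A×B; projections well-typed.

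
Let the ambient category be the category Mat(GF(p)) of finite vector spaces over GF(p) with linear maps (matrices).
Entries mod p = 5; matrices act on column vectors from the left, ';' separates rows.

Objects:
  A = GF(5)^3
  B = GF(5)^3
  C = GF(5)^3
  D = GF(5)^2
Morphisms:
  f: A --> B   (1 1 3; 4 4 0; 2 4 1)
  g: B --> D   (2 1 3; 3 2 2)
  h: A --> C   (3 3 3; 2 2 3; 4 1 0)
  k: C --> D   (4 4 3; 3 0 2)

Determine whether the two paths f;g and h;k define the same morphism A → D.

1) trace f;g:
  e0=(1,0,0) f-->(1,4,2) g-->(2,0)
  e1=(0,1,0) f-->(1,4,4) g-->(3,4)
  e2=(0,0,1) f-->(3,0,1) g-->(4,1)
  result₁ = (2 3 4; 0 4 1)
2) trace h;k:
  e0=(1,0,0) h-->(3,2,4) k-->(2,2)
  e1=(0,1,0) h-->(3,2,1) k-->(3,1)
  e2=(0,0,1) h-->(3,3,0) k-->(4,4)
  result₂ = (2 3 4; 2 1 4)
Equal? NO — does not commute

Answer: DOES NOT COMMUTE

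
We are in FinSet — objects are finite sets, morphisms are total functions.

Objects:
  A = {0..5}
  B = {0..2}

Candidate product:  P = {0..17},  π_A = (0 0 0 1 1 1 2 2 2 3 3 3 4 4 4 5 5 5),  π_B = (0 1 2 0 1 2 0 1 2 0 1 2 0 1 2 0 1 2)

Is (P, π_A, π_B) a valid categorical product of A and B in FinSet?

Answer: VALID PRODUCT

Derivation:
|A|·|B| = 6·3 = 18;  |P| = 18
Check the pairing map k ↦ (π_A(k), π_B(k)):
  0 -> (0,0)
  1 -> (0,1)
  2 -> (0,2)
  3 -> (1,0)
  4 -> (1,1)
  5 -> (1,2)
  6 -> (2,0)
  7 -> (2,1)
  8 -> (2,2)
  9 -> (3,0)
  10 -> (3,1)
  11 -> (3,2)
  12 -> (4,0)
  13 -> (4,1)
  14 -> (4,2)
  15 -> (5,0)
  16 -> (5,1)
  17 -> (5,2)
distinct pairs in image: 18 / 18 needed
  → bijection onto A×B; projections well-typed.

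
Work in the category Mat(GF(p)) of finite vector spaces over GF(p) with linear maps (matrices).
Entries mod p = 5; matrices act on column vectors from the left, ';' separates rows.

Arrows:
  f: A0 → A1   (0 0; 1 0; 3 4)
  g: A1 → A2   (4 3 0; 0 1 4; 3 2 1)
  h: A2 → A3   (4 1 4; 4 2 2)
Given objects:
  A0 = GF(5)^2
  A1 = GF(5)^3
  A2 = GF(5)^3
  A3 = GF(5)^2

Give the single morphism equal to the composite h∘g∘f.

Answer: (0 2; 3 0)

Work:
  e0=(1,0) f→(0,1,3) g→(3,3,0) h→(0,3)
  e1=(0,1) f→(0,0,4) g→(0,1,4) h→(2,0)
composite: (0 2; 3 0)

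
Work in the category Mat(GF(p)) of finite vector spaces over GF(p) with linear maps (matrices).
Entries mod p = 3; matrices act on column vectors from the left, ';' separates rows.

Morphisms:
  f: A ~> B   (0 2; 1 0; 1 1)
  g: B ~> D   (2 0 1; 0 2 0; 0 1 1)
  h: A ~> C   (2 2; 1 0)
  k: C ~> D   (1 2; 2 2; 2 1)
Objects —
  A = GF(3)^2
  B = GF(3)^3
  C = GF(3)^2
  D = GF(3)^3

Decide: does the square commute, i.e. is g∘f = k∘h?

Along f;g (path 1):
  e0=⟨1,0⟩ f~>⟨0,1,1⟩ g~>⟨1,2,2⟩
  e1=⟨0,1⟩ f~>⟨2,0,1⟩ g~>⟨2,0,1⟩
  composite₁ = (1 2; 2 0; 2 1)
Along h;k (path 2):
  e0=⟨1,0⟩ h~>⟨2,1⟩ k~>⟨1,0,2⟩
  e1=⟨0,1⟩ h~>⟨2,0⟩ k~>⟨2,1,1⟩
  composite₂ = (1 2; 0 1; 2 1)
Equal? NO — does not commute

Answer: DOES NOT COMMUTE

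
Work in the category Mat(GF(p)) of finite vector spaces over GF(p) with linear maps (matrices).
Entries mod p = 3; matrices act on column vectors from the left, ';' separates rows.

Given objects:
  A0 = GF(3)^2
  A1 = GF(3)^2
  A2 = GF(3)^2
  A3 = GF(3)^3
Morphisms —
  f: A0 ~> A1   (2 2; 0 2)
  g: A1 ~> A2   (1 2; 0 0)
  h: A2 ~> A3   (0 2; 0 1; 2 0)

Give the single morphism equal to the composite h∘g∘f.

Answer: (0 0; 0 0; 1 0)

Derivation:
  e0=[1,0] f~>[2,0] g~>[2,0] h~>[0,0,1]
  e1=[0,1] f~>[2,2] g~>[0,0] h~>[0,0,0]
composite: (0 0; 0 0; 1 0)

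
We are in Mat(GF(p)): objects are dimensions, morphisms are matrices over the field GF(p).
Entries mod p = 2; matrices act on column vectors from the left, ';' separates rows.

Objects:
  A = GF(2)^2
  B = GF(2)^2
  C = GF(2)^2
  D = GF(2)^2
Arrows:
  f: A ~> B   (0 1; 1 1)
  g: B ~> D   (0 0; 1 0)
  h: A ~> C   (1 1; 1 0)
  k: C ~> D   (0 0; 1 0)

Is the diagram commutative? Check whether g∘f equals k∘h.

Answer: DOES NOT COMMUTE

Work:
Path 1 = f;g:
  e0=(1,0) f~>(0,1) g~>(0,0)
  e1=(0,1) f~>(1,1) g~>(0,1)
  result₁ = (0 0; 0 1)
Path 2 = h;k:
  e0=(1,0) h~>(1,1) k~>(0,1)
  e1=(0,1) h~>(1,0) k~>(0,1)
  result₂ = (0 0; 1 1)
Equal? distinct morphisms ✗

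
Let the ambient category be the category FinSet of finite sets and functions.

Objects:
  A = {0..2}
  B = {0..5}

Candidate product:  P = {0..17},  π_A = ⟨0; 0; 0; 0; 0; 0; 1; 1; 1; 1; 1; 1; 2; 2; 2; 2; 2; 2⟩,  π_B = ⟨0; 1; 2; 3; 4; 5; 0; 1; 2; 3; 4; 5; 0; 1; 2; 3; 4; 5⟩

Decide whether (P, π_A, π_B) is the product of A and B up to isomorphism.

|A|·|B| = 3·6 = 18;  |P| = 18
Check the pairing map k ↦ (π_A(k), π_B(k)):
  0 : (0,0)
  1 : (0,1)
  2 : (0,2)
  3 : (0,3)
  4 : (0,4)
  5 : (0,5)
  6 : (1,0)
  7 : (1,1)
  8 : (1,2)
  9 : (1,3)
  10 : (1,4)
  11 : (1,5)
  12 : (2,0)
  13 : (2,1)
  14 : (2,2)
  15 : (2,3)
  16 : (2,4)
  17 : (2,5)
distinct pairs in image: 18 / 18 needed
  → bijection onto A×B; projections well-typed.

Answer: VALID PRODUCT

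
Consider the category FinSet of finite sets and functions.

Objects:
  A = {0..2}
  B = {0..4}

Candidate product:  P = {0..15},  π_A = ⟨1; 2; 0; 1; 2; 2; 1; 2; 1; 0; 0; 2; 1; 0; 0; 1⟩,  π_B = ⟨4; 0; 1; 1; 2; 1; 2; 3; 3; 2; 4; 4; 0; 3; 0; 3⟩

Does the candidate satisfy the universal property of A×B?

Answer: NOT A VALID PRODUCT — |P|=16 ≠ |A|·|B|=15

Trace:
|A|·|B| = 3·5 = 15;  |P| = 16
  → cardinalities differ; no bijection possible.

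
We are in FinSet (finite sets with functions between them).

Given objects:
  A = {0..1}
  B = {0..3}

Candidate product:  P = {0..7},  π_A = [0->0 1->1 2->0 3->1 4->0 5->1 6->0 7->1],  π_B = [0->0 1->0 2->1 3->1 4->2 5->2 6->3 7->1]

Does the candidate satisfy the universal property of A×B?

|A|·|B| = 2·4 = 8;  |P| = 8
Check the pairing map k ↦ (π_A(k), π_B(k)):
  0 -> (0,0)
  1 -> (1,0)
  2 -> (0,1)
  3 -> (1,1)
  4 -> (0,2)
  5 -> (1,2)
  6 -> (0,3)
  7 -> (1,1)  ✗ repeats pair of k=3
distinct pairs in image: 7 / 8 needed
  → (1,1) hit at k=3 and k=7

Answer: NOT A VALID PRODUCT — duplicate pair at indices 3,7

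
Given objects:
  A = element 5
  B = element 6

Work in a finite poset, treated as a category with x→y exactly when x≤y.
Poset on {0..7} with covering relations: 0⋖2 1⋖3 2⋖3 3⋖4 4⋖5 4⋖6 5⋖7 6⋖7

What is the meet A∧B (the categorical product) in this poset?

Answer: A∧B = 4

Derivation:
Lower bounds of A=5 and B=6: {0,1,2,3,4}
  0 <= 4
  1 <= 4
  2 <= 4
  3 <= 4
  4 <= 4
glb = 4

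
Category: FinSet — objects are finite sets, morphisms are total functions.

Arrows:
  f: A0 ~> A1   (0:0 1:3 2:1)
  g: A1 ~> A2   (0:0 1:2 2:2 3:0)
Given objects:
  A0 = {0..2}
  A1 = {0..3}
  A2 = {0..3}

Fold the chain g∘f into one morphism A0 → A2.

Answer: (0:0 1:0 2:2)

Trace:
  0 f~>0 g~>0
  1 f~>3 g~>0
  2 f~>1 g~>2
composite: (0:0 1:0 2:2)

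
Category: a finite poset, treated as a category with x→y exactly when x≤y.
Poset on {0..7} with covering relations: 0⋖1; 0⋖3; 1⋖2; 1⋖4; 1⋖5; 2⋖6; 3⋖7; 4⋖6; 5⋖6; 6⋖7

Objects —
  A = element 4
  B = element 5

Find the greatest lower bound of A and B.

Answer: A∧B = 1

Trace:
{x : x≤A ∧ x≤B} = {0,1}  (A=4, B=5)
  0 ≤ 1
  1 ≤ 1
glb = 1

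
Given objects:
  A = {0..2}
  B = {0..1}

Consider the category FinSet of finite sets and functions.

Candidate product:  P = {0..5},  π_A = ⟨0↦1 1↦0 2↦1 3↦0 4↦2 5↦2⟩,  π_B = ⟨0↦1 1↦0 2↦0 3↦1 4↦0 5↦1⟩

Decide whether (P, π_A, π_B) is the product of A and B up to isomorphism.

Answer: VALID PRODUCT

Derivation:
|A|·|B| = 3·2 = 6;  |P| = 6
Check the pairing map k ↦ (π_A(k), π_B(k)):
  0 ↦ (1,1)
  1 ↦ (0,0)
  2 ↦ (1,0)
  3 ↦ (0,1)
  4 ↦ (2,0)
  5 ↦ (2,1)
distinct pairs in image: 6 / 6 needed
  → bijection onto A×B; projections well-typed.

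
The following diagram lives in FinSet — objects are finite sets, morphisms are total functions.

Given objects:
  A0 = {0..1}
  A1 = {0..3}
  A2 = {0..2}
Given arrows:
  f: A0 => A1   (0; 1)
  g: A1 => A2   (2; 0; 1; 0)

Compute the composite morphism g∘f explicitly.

Answer: (2; 0)

Derivation:
  0 f=>0 g=>2
  1 f=>1 g=>0
⟦path⟧: (2; 0)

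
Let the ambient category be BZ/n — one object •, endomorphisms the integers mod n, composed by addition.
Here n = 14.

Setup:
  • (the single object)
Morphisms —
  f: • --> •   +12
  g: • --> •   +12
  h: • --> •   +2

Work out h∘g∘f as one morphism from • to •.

Answer: +12

Trace:
  0 +12≡12 +12≡10 +2≡12  (mod 14)
composite: +12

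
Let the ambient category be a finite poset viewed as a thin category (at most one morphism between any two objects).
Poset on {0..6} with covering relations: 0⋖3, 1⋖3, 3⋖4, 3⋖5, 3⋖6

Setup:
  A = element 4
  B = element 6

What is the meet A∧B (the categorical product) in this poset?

Lower bounds of A=4 and B=6: {0,1,3}
  0 ⊑ 3
  1 ⊑ 3
  3 ⊑ 3
glb = 3

Answer: A∧B = 3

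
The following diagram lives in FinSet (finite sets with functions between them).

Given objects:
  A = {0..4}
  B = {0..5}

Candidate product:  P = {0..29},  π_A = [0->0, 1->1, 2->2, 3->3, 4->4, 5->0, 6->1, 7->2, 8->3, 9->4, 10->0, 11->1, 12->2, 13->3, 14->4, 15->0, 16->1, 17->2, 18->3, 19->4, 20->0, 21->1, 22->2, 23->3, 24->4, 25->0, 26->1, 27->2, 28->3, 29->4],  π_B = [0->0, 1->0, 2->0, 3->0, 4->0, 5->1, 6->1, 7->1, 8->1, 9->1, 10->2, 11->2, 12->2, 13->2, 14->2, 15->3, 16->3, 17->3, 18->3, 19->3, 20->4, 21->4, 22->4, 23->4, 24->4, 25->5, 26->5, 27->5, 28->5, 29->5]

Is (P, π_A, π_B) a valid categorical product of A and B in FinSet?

Answer: VALID PRODUCT

Work:
|A|·|B| = 5·6 = 30;  |P| = 30
Check the pairing map k ↦ (π_A(k), π_B(k)):
  0 -> (0,0)
  1 -> (1,0)
  2 -> (2,0)
  3 -> (3,0)
  4 -> (4,0)
  5 -> (0,1)
  6 -> (1,1)
  7 -> (2,1)
  8 -> (3,1)
  9 -> (4,1)
  10 -> (0,2)
  11 -> (1,2)
  12 -> (2,2)
  13 -> (3,2)
  14 -> (4,2)
  15 -> (0,3)
  16 -> (1,3)
  17 -> (2,3)
  18 -> (3,3)
  19 -> (4,3)
  20 -> (0,4)
  21 -> (1,4)
  22 -> (2,4)
  23 -> (3,4)
  24 -> (4,4)
  25 -> (0,5)
  26 -> (1,5)
  27 -> (2,5)
  28 -> (3,5)
  29 -> (4,5)
distinct pairs in image: 30 / 30 needed
  → bijection onto A×B; projections well-typed.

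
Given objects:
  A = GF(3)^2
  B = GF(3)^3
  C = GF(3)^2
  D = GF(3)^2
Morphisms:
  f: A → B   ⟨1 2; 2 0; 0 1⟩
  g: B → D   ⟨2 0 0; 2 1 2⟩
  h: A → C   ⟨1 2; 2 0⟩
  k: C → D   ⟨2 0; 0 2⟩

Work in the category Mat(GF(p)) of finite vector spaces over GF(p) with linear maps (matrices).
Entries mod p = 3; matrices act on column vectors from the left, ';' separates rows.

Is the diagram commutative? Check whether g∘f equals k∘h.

Answer: COMMUTES

Trace:
1) trace f;g:
  e0=⟨1,0⟩ f→⟨1,2,0⟩ g→⟨2,1⟩
  e1=⟨0,1⟩ f→⟨2,0,1⟩ g→⟨1,0⟩
  result₁ = ⟨2 1; 1 0⟩
2) trace h;k:
  e0=⟨1,0⟩ h→⟨1,2⟩ k→⟨2,1⟩
  e1=⟨0,1⟩ h→⟨2,0⟩ k→⟨1,0⟩
  result₂ = ⟨2 1; 1 0⟩
Equal? same morphism ✓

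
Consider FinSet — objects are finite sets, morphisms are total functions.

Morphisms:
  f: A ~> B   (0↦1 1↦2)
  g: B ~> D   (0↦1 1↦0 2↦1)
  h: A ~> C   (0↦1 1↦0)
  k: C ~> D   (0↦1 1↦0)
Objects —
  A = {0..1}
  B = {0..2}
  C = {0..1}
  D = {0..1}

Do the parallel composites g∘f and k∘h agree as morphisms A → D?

Answer: COMMUTES

Trace:
Along f;g (path 1):
  0 f~>1 g~>0
  1 f~>2 g~>1
  composite₁ = (0↦0 1↦1)
Along h;k (path 2):
  0 h~>1 k~>0
  1 h~>0 k~>1
  composite₂ = (0↦0 1↦1)
Equal? same morphism ✓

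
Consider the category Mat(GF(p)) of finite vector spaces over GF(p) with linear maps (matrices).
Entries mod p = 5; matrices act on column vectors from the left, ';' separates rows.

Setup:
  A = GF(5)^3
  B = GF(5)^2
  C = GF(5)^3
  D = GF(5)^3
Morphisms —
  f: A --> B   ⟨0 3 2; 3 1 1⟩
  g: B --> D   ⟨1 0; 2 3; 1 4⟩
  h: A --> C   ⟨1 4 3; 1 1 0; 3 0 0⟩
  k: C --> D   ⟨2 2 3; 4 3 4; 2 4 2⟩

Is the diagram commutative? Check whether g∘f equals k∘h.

Path 1 = f;g:
  e0=⟨1,0,0⟩ f-->⟨0,3⟩ g-->⟨0,4,2⟩
  e1=⟨0,1,0⟩ f-->⟨3,1⟩ g-->⟨3,4,2⟩
  e2=⟨0,0,1⟩ f-->⟨2,1⟩ g-->⟨2,2,1⟩
  composite₁ = ⟨0 3 2; 4 4 2; 2 2 1⟩
Path 2 = h;k:
  e0=⟨1,0,0⟩ h-->⟨1,1,3⟩ k-->⟨3,4,2⟩
  e1=⟨0,1,0⟩ h-->⟨4,1,0⟩ k-->⟨0,4,2⟩
  e2=⟨0,0,1⟩ h-->⟨3,0,0⟩ k-->⟨1,2,1⟩
  composite₂ = ⟨3 0 1; 4 4 2; 2 2 1⟩
Equal? distinct morphisms ✗

Answer: DOES NOT COMMUTE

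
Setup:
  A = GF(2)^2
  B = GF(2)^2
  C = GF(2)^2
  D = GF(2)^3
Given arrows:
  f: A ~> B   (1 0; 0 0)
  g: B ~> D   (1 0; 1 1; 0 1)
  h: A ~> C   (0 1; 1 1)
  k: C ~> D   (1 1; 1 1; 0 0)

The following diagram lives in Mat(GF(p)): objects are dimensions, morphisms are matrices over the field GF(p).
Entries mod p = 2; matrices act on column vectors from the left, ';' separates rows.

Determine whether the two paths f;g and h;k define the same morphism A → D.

Along f;g (path 1):
  e0=(1,0) f~>(1,0) g~>(1,1,0)
  e1=(0,1) f~>(0,0) g~>(0,0,0)
  result₁ = (1 0; 1 0; 0 0)
Along h;k (path 2):
  e0=(1,0) h~>(0,1) k~>(1,1,0)
  e1=(0,1) h~>(1,1) k~>(0,0,0)
  result₂ = (1 0; 1 0; 0 0)
Equal? same morphism ✓

Answer: COMMUTES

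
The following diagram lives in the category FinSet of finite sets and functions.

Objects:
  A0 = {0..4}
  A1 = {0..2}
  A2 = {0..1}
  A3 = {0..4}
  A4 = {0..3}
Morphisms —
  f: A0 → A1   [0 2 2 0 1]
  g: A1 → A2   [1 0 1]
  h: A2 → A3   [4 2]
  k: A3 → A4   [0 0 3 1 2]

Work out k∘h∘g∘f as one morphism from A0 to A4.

  0 f→0 g→1 h→2 k→3
  1 f→2 g→1 h→2 k→3
  2 f→2 g→1 h→2 k→3
  3 f→0 g→1 h→2 k→3
  4 f→1 g→0 h→4 k→2
composite: [3 3 3 3 2]

Answer: [3 3 3 3 2]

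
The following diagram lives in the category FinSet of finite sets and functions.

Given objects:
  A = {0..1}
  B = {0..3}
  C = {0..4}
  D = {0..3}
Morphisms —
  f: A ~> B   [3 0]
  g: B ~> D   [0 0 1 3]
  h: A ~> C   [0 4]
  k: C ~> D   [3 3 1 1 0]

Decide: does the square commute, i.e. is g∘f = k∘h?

Along f;g (path 1):
  0 f~>3 g~>3
  1 f~>0 g~>0
  composite₁ = [3 0]
Along h;k (path 2):
  0 h~>0 k~>3
  1 h~>4 k~>0
  composite₂ = [3 0]
Equal? equal; square commutes

Answer: COMMUTES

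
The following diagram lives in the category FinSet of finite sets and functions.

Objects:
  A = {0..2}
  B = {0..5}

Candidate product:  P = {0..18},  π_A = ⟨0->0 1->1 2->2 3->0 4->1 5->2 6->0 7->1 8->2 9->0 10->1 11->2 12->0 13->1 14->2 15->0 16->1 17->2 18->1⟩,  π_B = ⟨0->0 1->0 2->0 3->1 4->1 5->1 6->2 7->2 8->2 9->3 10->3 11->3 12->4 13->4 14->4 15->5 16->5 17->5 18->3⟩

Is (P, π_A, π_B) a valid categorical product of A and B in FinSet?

Answer: NOT A VALID PRODUCT — |P|=19 ≠ |A|·|B|=18

Work:
|A|·|B| = 3·6 = 18;  |P| = 19
  → cardinalities differ; no bijection possible.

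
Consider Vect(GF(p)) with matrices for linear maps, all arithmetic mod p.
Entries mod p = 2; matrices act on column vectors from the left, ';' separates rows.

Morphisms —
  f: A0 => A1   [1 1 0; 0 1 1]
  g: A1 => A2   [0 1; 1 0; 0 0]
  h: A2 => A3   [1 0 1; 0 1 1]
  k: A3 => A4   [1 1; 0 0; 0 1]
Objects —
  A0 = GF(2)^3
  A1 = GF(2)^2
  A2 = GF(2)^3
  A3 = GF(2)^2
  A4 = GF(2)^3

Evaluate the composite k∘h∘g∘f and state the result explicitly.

Answer: [1 0 1; 0 0 0; 1 1 0]

Trace:
  e0=[1,0,0] f=>[1,0] g=>[0,1,0] h=>[0,1] k=>[1,0,1]
  e1=[0,1,0] f=>[1,1] g=>[1,1,0] h=>[1,1] k=>[0,0,1]
  e2=[0,0,1] f=>[0,1] g=>[1,0,0] h=>[1,0] k=>[1,0,0]
result: [1 0 1; 0 0 0; 1 1 0]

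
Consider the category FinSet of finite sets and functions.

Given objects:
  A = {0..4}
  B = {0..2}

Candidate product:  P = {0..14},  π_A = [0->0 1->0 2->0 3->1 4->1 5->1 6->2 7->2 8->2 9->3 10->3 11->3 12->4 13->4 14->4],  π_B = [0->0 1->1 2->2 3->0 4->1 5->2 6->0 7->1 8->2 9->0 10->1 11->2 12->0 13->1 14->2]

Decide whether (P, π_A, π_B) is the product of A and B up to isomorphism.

|A|·|B| = 5·3 = 15;  |P| = 15
Check the pairing map k ↦ (π_A(k), π_B(k)):
  0 -> (0,0)
  1 -> (0,1)
  2 -> (0,2)
  3 -> (1,0)
  4 -> (1,1)
  5 -> (1,2)
  6 -> (2,0)
  7 -> (2,1)
  8 -> (2,2)
  9 -> (3,0)
  10 -> (3,1)
  11 -> (3,2)
  12 -> (4,0)
  13 -> (4,1)
  14 -> (4,2)
distinct pairs in image: 15 / 15 needed
  → bijection onto A×B; projections well-typed.

Answer: VALID PRODUCT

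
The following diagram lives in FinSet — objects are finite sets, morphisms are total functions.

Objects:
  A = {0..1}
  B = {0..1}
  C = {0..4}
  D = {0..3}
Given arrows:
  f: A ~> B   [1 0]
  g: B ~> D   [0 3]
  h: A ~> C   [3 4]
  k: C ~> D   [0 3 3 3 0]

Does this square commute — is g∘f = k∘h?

Answer: COMMUTES

Derivation:
Path 1 = f;g:
  0 f~>1 g~>3
  1 f~>0 g~>0
  ⟦path⟧₁ = [3 0]
Path 2 = h;k:
  0 h~>3 k~>3
  1 h~>4 k~>0
  ⟦path⟧₂ = [3 0]
Equal? same morphism ✓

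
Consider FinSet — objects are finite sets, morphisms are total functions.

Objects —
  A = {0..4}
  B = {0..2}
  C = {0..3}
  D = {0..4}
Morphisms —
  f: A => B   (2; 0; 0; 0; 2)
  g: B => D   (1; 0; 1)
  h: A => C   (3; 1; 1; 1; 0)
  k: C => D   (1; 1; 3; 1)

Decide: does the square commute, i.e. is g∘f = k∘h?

Along f;g (path 1):
  0 f=>2 g=>1
  1 f=>0 g=>1
  2 f=>0 g=>1
  3 f=>0 g=>1
  4 f=>2 g=>1
  result₁ = (1; 1; 1; 1; 1)
Along h;k (path 2):
  0 h=>3 k=>1
  1 h=>1 k=>1
  2 h=>1 k=>1
  3 h=>1 k=>1
  4 h=>0 k=>1
  result₂ = (1; 1; 1; 1; 1)
Equal? equal; square commutes

Answer: COMMUTES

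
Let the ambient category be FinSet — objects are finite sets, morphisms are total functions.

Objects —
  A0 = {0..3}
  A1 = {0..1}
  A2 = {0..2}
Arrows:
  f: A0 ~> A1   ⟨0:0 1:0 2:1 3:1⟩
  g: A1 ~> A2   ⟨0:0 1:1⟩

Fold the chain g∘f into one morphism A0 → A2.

  0 f~>0 g~>0
  1 f~>0 g~>0
  2 f~>1 g~>1
  3 f~>1 g~>1
result: ⟨0:0 1:0 2:1 3:1⟩

Answer: ⟨0:0 1:0 2:1 3:1⟩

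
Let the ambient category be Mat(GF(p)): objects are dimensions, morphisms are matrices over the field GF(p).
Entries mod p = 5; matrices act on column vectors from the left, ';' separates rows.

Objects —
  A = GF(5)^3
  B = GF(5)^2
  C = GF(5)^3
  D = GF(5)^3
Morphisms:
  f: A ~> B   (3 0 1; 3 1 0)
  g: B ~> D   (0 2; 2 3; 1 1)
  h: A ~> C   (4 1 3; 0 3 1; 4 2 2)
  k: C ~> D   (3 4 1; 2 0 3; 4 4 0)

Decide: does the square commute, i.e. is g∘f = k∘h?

Path 1 = f;g:
  e0=[1,0,0] f~>[3,3] g~>[1,0,1]
  e1=[0,1,0] f~>[0,1] g~>[2,3,1]
  e2=[0,0,1] f~>[1,0] g~>[0,2,1]
  composite₁ = (1 2 0; 0 3 2; 1 1 1)
Path 2 = h;k:
  e0=[1,0,0] h~>[4,0,4] k~>[1,0,1]
  e1=[0,1,0] h~>[1,3,2] k~>[2,3,1]
  e2=[0,0,1] h~>[3,1,2] k~>[0,2,1]
  composite₂ = (1 2 0; 0 3 2; 1 1 1)
Equal? same morphism ✓

Answer: COMMUTES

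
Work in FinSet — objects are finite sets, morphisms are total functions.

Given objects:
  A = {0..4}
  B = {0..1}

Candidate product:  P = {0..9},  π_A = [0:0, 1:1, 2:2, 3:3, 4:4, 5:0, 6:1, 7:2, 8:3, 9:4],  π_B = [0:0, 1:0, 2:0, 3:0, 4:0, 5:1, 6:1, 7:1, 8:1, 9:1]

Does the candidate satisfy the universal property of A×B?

Answer: VALID PRODUCT

Work:
|A|·|B| = 5·2 = 10;  |P| = 10
Check the pairing map k ↦ (π_A(k), π_B(k)):
  0 : (0,0)
  1 : (1,0)
  2 : (2,0)
  3 : (3,0)
  4 : (4,0)
  5 : (0,1)
  6 : (1,1)
  7 : (2,1)
  8 : (3,1)
  9 : (4,1)
distinct pairs in image: 10 / 10 needed
  → bijection onto A×B; projections well-typed.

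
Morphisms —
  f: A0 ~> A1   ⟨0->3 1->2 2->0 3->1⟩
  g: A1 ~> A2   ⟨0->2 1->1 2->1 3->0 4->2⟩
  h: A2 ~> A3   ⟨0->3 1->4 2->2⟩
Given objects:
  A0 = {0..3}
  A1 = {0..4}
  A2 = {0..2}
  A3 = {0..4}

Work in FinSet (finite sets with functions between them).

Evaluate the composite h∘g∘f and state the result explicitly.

Answer: ⟨0->3 1->4 2->2 3->4⟩

Trace:
  0 f~>3 g~>0 h~>3
  1 f~>2 g~>1 h~>4
  2 f~>0 g~>2 h~>2
  3 f~>1 g~>1 h~>4
result: ⟨0->3 1->4 2->2 3->4⟩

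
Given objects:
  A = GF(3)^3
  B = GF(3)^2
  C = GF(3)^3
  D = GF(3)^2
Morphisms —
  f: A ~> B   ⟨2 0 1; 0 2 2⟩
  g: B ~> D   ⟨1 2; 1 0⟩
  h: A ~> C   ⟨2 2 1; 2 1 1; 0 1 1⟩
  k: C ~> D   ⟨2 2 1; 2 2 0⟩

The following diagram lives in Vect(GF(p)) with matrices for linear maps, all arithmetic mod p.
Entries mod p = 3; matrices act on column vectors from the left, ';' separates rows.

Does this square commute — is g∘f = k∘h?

Path 1 = f;g:
  e0=(1,0,0) f~>(2,0) g~>(2,2)
  e1=(0,1,0) f~>(0,2) g~>(1,0)
  e2=(0,0,1) f~>(1,2) g~>(2,1)
  result₁ = ⟨2 1 2; 2 0 1⟩
Path 2 = h;k:
  e0=(1,0,0) h~>(2,2,0) k~>(2,2)
  e1=(0,1,0) h~>(2,1,1) k~>(1,0)
  e2=(0,0,1) h~>(1,1,1) k~>(2,1)
  result₂ = ⟨2 1 2; 2 0 1⟩
Equal? equal; square commutes

Answer: COMMUTES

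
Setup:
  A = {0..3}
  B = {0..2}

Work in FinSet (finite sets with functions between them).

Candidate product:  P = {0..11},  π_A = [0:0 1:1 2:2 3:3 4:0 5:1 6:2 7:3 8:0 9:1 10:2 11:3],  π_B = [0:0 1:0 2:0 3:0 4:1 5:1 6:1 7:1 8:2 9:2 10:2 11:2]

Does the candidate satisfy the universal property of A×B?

Answer: VALID PRODUCT

Trace:
|A|·|B| = 4·3 = 12;  |P| = 12
Check the pairing map k ↦ (π_A(k), π_B(k)):
  0 : (0,0)
  1 : (1,0)
  2 : (2,0)
  3 : (3,0)
  4 : (0,1)
  5 : (1,1)
  6 : (2,1)
  7 : (3,1)
  8 : (0,2)
  9 : (1,2)
  10 : (2,2)
  11 : (3,2)
distinct pairs in image: 12 / 12 needed
  → bijection onto A×B; projections well-typed.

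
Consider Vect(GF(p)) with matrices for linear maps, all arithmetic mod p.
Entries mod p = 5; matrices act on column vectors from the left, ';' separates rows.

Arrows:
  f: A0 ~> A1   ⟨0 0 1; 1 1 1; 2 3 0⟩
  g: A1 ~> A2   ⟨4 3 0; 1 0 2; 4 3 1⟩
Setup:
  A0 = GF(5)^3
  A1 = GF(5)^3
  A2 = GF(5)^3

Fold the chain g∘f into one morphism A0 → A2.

  e0=⟨1,0,0⟩ f~>⟨0,1,2⟩ g~>⟨3,4,0⟩
  e1=⟨0,1,0⟩ f~>⟨0,1,3⟩ g~>⟨3,1,1⟩
  e2=⟨0,0,1⟩ f~>⟨1,1,0⟩ g~>⟨2,1,2⟩
⟦path⟧: ⟨3 3 2; 4 1 1; 0 1 2⟩

Answer: ⟨3 3 2; 4 1 1; 0 1 2⟩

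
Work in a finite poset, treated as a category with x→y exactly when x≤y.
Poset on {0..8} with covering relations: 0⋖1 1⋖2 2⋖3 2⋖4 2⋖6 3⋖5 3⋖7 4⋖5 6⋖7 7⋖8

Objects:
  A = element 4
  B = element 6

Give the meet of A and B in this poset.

Answer: A∧B = 2

Derivation:
{x : x<=A ∧ x<=B} = {0,1,2}  (A=4, B=6)
  0 <= 2
  1 <= 2
  2 <= 2
glb = 2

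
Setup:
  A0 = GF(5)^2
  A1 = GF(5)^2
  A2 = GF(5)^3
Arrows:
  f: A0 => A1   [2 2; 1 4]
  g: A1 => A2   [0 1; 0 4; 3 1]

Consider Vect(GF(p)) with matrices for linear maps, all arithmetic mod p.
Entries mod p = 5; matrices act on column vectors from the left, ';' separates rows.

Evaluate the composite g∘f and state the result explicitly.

  e0=[1,0] f=>[2,1] g=>[1,4,2]
  e1=[0,1] f=>[2,4] g=>[4,1,0]
result: [1 4; 4 1; 2 0]

Answer: [1 4; 4 1; 2 0]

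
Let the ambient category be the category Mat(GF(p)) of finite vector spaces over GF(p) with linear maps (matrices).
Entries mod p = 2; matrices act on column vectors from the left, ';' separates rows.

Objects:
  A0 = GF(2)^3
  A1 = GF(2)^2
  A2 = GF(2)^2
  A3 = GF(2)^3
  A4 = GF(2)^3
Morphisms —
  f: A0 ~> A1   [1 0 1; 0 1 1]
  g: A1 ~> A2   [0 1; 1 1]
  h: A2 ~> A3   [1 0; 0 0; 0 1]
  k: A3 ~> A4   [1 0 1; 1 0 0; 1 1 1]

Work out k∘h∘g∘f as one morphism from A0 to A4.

  e0=(1,0,0) f~>(1,0) g~>(0,1) h~>(0,0,1) k~>(1,0,1)
  e1=(0,1,0) f~>(0,1) g~>(1,1) h~>(1,0,1) k~>(0,1,0)
  e2=(0,0,1) f~>(1,1) g~>(1,0) h~>(1,0,0) k~>(1,1,1)
⟦path⟧: [1 0 1; 0 1 1; 1 0 1]

Answer: [1 0 1; 0 1 1; 1 0 1]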